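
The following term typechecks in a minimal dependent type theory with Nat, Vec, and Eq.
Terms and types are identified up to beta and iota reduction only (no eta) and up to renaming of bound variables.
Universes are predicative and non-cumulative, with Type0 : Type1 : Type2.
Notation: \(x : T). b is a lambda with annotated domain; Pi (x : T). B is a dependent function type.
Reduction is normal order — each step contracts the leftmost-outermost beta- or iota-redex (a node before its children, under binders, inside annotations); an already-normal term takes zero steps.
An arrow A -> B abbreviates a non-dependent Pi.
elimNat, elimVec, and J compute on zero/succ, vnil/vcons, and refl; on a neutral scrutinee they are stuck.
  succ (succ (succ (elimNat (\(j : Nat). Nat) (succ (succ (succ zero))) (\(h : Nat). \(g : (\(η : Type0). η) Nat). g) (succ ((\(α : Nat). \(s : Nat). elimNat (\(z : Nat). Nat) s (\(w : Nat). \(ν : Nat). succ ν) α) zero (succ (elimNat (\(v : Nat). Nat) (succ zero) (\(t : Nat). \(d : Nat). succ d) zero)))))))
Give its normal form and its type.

reduced normal form:
  succ (succ (succ (succ (succ (succ zero)))))
the term's type:
  Nat


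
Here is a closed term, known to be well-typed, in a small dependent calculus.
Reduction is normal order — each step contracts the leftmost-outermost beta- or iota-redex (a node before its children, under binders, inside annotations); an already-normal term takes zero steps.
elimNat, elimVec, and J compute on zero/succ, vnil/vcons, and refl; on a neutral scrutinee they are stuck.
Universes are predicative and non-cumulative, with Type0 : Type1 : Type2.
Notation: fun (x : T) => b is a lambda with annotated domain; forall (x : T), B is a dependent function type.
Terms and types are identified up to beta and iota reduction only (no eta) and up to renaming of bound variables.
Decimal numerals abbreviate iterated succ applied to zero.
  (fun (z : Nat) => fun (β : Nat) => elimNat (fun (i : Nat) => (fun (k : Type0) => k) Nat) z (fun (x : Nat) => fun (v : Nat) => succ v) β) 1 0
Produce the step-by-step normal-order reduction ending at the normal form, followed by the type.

reduction (normal order):
  (fun (z : Nat) => fun (β : Nat) => elimNat (fun (i : Nat) => (fun (k : Type0) => k) Nat) z (fun (x : Nat) => fun (v : Nat) => succ v) β) 1 0
  ~> (fun (z : Nat) => elimNat (fun (β : Nat) => (fun (i : Type0) => i) Nat) 1 (fun (k : Nat) => fun (x : Nat) => succ x) z) 0
  ~> elimNat (fun (z : Nat) => (fun (β : Type0) => β) Nat) 1 (fun (i : Nat) => fun (k : Nat) => succ k) 0
  ~> 1
type:
  Nat


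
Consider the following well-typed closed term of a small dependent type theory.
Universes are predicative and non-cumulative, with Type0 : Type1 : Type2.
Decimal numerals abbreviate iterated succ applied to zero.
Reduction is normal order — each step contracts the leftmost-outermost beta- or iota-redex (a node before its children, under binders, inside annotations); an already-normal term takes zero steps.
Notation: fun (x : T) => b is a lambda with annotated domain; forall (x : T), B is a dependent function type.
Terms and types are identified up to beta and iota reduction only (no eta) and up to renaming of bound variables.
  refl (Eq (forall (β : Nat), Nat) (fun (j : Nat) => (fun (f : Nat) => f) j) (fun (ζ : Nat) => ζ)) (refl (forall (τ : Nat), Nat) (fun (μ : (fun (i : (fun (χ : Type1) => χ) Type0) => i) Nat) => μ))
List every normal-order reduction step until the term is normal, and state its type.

reduction (normal order):
  refl (Eq (forall (β : Nat), Nat) (fun (j : Nat) => (fun (f : Nat) => f) j) (fun (ζ : Nat) => ζ)) (refl (forall (τ : Nat), Nat) (fun (μ : (fun (i : (fun (χ : Type1) => χ) Type0) => i) Nat) => μ))
  ~> refl (Eq (forall (β : Nat), Nat) (fun (j : Nat) => j) (fun (f : Nat) => f)) (refl (forall (ζ : Nat), Nat) (fun (τ : (fun (μ : (fun (i : Type1) => i) Type0) => μ) Nat) => τ))
  ~> refl (Eq (forall (β : Nat), Nat) (fun (j : Nat) => j) (fun (f : Nat) => f)) (refl (forall (ζ : Nat), Nat) (fun (τ : Nat) => τ))
inferred type:
  Eq (Eq (forall (β : Nat), Nat) (fun (j : Nat) => j) (fun (f : Nat) => f)) (refl (forall (ζ : Nat), Nat) (fun (τ : Nat) => τ)) (refl (forall (μ : Nat), Nat) (fun (i : Nat) => i))


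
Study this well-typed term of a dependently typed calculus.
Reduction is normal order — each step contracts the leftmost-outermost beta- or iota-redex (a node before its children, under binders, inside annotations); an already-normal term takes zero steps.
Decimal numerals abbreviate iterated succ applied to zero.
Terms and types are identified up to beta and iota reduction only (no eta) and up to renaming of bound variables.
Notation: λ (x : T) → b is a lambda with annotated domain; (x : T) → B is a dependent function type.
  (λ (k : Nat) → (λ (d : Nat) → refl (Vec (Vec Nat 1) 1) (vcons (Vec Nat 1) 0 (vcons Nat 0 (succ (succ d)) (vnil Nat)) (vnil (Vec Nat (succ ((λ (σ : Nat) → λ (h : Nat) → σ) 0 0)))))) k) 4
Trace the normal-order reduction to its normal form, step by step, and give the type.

normal-order reduction sequence:
  (λ (k : Nat) → (λ (d : Nat) → refl (Vec (Vec Nat 1) 1) (vcons (Vec Nat 1) 0 (vcons Nat 0 (succ (succ d)) (vnil Nat)) (vnil (Vec Nat (succ ((λ (σ : Nat) → λ (h : Nat) → σ) 0 0)))))) k) 4
  ~> (λ (k : Nat) → refl (Vec (Vec Nat 1) 1) (vcons (Vec Nat 1) 0 (vcons Nat 0 (succ (succ k)) (vnil Nat)) (vnil (Vec Nat (succ ((λ (d : Nat) → λ (σ : Nat) → d) 0 0)))))) 4
  ~> refl (Vec (Vec Nat 1) 1) (vcons (Vec Nat 1) 0 (vcons Nat 0 6 (vnil Nat)) (vnil (Vec Nat (succ ((λ (k : Nat) → λ (d : Nat) → k) 0 0)))))
  ~> refl (Vec (Vec Nat 1) 1) (vcons (Vec Nat 1) 0 (vcons Nat 0 6 (vnil Nat)) (vnil (Vec Nat (succ ((λ (k : Nat) → 0) 0)))))
  ~> refl (Vec (Vec Nat 1) 1) (vcons (Vec Nat 1) 0 (vcons Nat 0 6 (vnil Nat)) (vnil (Vec Nat 1)))
inferred type:
  Eq (Vec (Vec Nat 1) 1) (vcons (Vec Nat 1) 0 (vcons Nat 0 6 (vnil Nat)) (vnil (Vec Nat 1))) (vcons (Vec Nat 1) 0 (vcons Nat 0 6 (vnil Nat)) (vnil (Vec Nat 1)))


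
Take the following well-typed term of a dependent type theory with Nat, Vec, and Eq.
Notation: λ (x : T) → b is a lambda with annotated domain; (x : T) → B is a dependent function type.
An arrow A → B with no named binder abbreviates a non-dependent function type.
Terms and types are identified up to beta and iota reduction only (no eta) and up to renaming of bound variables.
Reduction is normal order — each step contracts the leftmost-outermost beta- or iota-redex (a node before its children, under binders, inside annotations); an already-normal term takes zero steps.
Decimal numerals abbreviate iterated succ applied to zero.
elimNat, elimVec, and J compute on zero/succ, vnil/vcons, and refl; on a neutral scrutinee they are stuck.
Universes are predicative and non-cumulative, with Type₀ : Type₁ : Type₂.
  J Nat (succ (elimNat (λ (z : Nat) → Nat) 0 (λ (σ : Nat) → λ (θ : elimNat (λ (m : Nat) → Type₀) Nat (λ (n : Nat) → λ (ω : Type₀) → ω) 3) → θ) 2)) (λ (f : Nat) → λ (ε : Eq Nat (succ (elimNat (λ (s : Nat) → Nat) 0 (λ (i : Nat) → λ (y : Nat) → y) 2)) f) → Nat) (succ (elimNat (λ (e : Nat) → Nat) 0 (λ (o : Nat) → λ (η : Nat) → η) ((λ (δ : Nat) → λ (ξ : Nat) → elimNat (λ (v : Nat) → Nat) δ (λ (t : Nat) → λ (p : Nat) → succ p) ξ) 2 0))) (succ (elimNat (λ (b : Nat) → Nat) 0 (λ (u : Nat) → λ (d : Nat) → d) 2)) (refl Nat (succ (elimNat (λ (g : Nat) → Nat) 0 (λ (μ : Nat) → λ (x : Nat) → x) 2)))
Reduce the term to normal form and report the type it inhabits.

normal form:
  1
the term's type:
  Nat


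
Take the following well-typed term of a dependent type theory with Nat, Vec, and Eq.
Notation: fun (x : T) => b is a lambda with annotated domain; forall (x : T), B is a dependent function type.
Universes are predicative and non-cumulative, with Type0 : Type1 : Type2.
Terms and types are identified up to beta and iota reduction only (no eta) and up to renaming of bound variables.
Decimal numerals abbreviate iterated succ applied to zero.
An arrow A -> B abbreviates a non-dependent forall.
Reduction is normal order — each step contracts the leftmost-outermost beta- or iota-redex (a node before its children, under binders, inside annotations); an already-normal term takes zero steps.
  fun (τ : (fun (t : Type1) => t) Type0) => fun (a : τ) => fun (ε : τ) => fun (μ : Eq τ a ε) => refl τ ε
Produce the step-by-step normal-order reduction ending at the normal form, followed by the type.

normal-order reduction:
  fun (τ : (fun (t : Type1) => t) Type0) => fun (a : τ) => fun (ε : τ) => fun (μ : Eq τ a ε) => refl τ ε
  ~> fun (τ : Type0) => fun (t : τ) => fun (a : τ) => fun (ε : Eq τ t a) => refl τ a
inferred type:
  forall (τ : Type0), forall (t : τ), forall (a : τ), Eq τ t a -> Eq τ a a


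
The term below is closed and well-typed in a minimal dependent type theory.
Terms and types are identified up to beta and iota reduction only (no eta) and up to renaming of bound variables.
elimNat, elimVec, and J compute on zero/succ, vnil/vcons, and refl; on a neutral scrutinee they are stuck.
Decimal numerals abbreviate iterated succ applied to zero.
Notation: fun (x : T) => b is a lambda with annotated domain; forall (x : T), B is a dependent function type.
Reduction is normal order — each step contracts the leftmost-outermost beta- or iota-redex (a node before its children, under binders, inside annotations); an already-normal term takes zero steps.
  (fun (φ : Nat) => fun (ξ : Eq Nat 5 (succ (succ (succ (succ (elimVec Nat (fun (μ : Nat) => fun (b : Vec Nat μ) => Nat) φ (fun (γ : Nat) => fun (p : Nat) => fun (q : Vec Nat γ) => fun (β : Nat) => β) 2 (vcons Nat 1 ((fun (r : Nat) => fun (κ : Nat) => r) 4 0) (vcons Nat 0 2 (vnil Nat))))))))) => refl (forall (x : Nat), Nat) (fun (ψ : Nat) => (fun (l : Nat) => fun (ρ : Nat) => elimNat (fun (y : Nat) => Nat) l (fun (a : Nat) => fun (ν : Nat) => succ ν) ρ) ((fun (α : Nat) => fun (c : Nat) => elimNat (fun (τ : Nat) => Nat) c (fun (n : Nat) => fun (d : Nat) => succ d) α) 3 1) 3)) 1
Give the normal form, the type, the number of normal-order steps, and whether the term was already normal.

resulting normal form:
  fun (φ : Eq Nat 5 5) => refl (forall (ξ : Nat), Nat) (fun (μ : Nat) => 7)
the term's type:
  forall (φ : Eq Nat 5 5), Eq (forall (ξ : Nat), Nat) (fun (μ : Nat) => 7) (fun (b : Nat) => 7)
steps to reach normal form (normal order): 36
started in normal form: no
first redex: a beta-redex


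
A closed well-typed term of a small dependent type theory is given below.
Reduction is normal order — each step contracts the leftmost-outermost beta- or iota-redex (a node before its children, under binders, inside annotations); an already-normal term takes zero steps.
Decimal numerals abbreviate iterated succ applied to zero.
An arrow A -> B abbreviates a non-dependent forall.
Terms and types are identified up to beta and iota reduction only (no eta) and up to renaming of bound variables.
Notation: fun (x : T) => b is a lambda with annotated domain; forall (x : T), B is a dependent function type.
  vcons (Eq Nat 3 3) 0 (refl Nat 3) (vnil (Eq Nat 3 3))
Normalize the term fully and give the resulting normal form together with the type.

normal form:
  vcons (Eq Nat 3 3) 0 (refl Nat 3) (vnil (Eq Nat 3 3))
inferred type:
  Vec (Eq Nat 3 3) 1
observation: no redex remains anywhere in the term; it is its own normal form.


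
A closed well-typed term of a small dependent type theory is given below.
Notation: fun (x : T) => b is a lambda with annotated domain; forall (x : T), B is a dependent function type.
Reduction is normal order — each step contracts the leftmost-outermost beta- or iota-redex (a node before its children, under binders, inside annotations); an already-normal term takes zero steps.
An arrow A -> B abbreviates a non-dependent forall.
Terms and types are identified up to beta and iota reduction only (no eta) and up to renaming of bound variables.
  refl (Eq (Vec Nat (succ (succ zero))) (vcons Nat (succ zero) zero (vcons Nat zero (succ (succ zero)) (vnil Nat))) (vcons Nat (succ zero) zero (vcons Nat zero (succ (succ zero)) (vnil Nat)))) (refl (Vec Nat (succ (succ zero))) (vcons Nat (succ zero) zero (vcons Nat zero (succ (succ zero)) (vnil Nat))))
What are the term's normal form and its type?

normal form:
  refl (Eq (Vec Nat (succ (succ zero))) (vcons Nat (succ zero) zero (vcons Nat zero (succ (succ zero)) (vnil Nat))) (vcons Nat (succ zero) zero (vcons Nat zero (succ (succ zero)) (vnil Nat)))) (refl (Vec Nat (succ (succ zero))) (vcons Nat (succ zero) zero (vcons Nat zero (succ (succ zero)) (vnil Nat))))
inferred type:
  Eq (Eq (Vec Nat (succ (succ zero))) (vcons Nat (succ zero) zero (vcons Nat zero (succ (succ zero)) (vnil Nat))) (vcons Nat (succ zero) zero (vcons Nat zero (succ (succ zero)) (vnil Nat)))) (refl (Vec Nat (succ (succ zero))) (vcons Nat (succ zero) zero (vcons Nat zero (succ (succ zero)) (vnil Nat)))) (refl (Vec Nat (succ (succ zero))) (vcons Nat (succ zero) zero (vcons Nat zero (succ (succ zero)) (vnil Nat))))


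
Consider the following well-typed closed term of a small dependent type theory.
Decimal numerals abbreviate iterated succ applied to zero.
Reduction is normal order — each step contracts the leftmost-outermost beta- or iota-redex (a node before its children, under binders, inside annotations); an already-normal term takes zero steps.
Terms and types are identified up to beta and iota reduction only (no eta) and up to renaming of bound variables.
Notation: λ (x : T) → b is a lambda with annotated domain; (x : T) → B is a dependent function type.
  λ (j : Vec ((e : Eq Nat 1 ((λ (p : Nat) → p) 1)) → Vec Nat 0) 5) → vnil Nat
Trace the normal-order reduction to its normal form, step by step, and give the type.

reduction (normal order):
  λ (j : Vec ((e : Eq Nat 1 ((λ (p : Nat) → p) 1)) → Vec Nat 0) 5) → vnil Nat
  ~> λ (j : Vec ((e : Eq Nat 1 1) → Vec Nat 0) 5) → vnil Nat
the term's type:
  (j : Vec ((e : Eq Nat 1 1) → Vec Nat 0) 5) → Vec Nat 0


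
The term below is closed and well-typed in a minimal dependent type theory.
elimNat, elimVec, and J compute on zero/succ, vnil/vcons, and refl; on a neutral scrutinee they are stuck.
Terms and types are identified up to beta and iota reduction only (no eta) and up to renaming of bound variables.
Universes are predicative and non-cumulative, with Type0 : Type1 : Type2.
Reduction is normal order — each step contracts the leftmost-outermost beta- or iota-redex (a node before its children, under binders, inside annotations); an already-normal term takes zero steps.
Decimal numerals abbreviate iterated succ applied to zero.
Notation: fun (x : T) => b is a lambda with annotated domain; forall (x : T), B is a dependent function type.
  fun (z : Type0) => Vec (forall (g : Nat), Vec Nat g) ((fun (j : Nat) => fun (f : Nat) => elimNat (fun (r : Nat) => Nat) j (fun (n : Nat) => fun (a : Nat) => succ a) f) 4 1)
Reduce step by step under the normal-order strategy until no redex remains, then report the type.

normal-order reduction:
  fun (z : Type0) => Vec (forall (g : Nat), Vec Nat g) ((fun (j : Nat) => fun (f : Nat) => elimNat (fun (r : Nat) => Nat) j (fun (n : Nat) => fun (a : Nat) => succ a) f) 4 1)
  ~> fun (z : Type0) => Vec (forall (g : Nat), Vec Nat g) ((fun (j : Nat) => elimNat (fun (f : Nat) => Nat) 4 (fun (r : Nat) => fun (n : Nat) => succ n) j) 1)
  ~> fun (z : Type0) => Vec (forall (g : Nat), Vec Nat g) (elimNat (fun (j : Nat) => Nat) 4 (fun (f : Nat) => fun (r : Nat) => succ r) 1)
  ~> fun (z : Type0) => Vec (forall (g : Nat), Vec Nat g) ((fun (j : Nat) => fun (f : Nat) => succ f) 0 (elimNat (fun (r : Nat) => Nat) 4 (fun (n : Nat) => fun (a : Nat) => succ a) 0))
  ~> fun (z : Type0) => Vec (forall (g : Nat), Vec Nat g) ((fun (j : Nat) => succ j) (elimNat (fun (f : Nat) => Nat) 4 (fun (r : Nat) => fun (n : Nat) => succ n) 0))
  ~> fun (z : Type0) => Vec (forall (g : Nat), Vec Nat g) (succ (elimNat (fun (j : Nat) => Nat) 4 (fun (f : Nat) => fun (r : Nat) => succ r) 0))
  ~> fun (z : Type0) => Vec (forall (g : Nat), Vec Nat g) 5
type:
  forall (z : Type0), Type0


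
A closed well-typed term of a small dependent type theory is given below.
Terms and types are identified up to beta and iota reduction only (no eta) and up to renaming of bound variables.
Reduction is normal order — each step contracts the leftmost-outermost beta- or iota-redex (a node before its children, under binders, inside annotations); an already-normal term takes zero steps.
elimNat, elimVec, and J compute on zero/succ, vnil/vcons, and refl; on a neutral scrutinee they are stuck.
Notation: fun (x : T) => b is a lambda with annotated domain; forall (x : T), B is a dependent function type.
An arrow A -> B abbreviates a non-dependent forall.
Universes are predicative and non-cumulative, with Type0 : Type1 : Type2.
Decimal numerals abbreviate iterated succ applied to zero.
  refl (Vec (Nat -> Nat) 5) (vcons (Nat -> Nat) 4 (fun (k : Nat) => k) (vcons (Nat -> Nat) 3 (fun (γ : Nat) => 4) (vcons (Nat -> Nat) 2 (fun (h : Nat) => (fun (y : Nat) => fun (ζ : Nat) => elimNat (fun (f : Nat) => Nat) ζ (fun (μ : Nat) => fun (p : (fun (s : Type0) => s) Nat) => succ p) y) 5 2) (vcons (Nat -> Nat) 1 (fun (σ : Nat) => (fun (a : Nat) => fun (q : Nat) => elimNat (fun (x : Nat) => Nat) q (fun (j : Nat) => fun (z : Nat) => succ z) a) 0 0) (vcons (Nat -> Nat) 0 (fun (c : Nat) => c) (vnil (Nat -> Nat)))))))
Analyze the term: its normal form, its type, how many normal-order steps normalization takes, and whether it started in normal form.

reduced normal form:
  refl (Vec (Nat -> Nat) 5) (vcons (Nat -> Nat) 4 (fun (k : Nat) => k) (vcons (Nat -> Nat) 3 (fun (γ : Nat) => 4) (vcons (Nat -> Nat) 2 (fun (h : Nat) => 7) (vcons (Nat -> Nat) 1 (fun (y : Nat) => 0) (vcons (Nat -> Nat) 0 (fun (ζ : Nat) => ζ) (vnil (Nat -> Nat)))))))
the term's type:
  Eq (Vec (Nat -> Nat) 5) (vcons (Nat -> Nat) 4 (fun (k : Nat) => k) (vcons (Nat -> Nat) 3 (fun (γ : Nat) => 4) (vcons (Nat -> Nat) 2 (fun (h : Nat) => 7) (vcons (Nat -> Nat) 1 (fun (y : Nat) => 0) (vcons (Nat -> Nat) 0 (fun (ζ : Nat) => ζ) (vnil (Nat -> Nat))))))) (vcons (Nat -> Nat) 4 (fun (f : Nat) => f) (vcons (Nat -> Nat) 3 (fun (μ : Nat) => 4) (vcons (Nat -> Nat) 2 (fun (p : Nat) => 7) (vcons (Nat -> Nat) 1 (fun (s : Nat) => 0) (vcons (Nat -> Nat) 0 (fun (σ : Nat) => σ) (vnil (Nat -> Nat)))))))
normal-order step count: 21
already normal: no
first redex: a beta-redex


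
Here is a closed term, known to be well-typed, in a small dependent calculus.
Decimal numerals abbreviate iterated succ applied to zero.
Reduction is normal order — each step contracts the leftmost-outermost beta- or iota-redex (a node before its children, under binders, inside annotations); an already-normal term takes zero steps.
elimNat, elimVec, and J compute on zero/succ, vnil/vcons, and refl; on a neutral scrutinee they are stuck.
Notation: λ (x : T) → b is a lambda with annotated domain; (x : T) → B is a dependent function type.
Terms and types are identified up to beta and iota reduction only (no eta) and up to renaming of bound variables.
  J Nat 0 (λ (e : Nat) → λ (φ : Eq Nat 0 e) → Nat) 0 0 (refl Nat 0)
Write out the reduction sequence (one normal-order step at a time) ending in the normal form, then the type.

reduction (normal order):
  J Nat 0 (λ (e : Nat) → λ (φ : Eq Nat 0 e) → Nat) 0 0 (refl Nat 0)
  ~> 0
the term's type:
  Nat


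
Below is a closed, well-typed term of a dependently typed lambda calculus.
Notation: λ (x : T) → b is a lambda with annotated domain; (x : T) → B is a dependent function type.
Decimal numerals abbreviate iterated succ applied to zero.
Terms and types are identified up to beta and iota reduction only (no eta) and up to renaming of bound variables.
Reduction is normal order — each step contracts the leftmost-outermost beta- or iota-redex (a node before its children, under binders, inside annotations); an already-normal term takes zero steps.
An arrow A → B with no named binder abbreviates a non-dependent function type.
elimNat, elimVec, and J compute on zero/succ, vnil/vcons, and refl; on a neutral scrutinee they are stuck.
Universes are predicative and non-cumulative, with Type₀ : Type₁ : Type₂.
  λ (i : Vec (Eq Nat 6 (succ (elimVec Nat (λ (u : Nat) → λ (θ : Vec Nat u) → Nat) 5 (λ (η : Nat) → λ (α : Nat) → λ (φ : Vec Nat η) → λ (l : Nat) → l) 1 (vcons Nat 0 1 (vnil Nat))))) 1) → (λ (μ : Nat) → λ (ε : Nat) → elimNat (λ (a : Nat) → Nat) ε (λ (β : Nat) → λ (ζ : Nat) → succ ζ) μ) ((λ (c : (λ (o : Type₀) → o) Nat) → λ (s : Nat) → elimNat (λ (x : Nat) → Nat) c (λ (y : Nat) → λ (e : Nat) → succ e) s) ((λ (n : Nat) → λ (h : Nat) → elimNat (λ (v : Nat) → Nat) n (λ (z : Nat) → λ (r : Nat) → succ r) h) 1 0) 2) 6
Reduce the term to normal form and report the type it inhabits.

reduced normal form:
  λ (i : Vec (Eq Nat 6 6) 1) → 9
inferred type:
  Vec (Eq Nat 6 6) 1 → Nat
observation: the leftmost-outermost redex is an elimVec iota-redex, and normalization takes 30 steps.


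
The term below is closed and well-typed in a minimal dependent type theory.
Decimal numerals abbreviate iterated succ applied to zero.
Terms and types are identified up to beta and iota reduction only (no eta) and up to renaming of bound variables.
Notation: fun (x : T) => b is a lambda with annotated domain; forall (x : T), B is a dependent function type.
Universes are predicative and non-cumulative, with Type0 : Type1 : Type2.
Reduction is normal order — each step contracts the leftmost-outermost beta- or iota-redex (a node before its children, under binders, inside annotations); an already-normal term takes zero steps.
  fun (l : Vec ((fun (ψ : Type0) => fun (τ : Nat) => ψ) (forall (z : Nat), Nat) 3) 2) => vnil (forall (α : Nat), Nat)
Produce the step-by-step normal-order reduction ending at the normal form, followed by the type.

reduction (normal order):
  fun (l : Vec ((fun (ψ : Type0) => fun (τ : Nat) => ψ) (forall (z : Nat), Nat) 3) 2) => vnil (forall (α : Nat), Nat)
  ~> fun (l : Vec ((fun (ψ : Nat) => forall (τ : Nat), Nat) 3) 2) => vnil (forall (z : Nat), Nat)
  ~> fun (l : Vec (forall (ψ : Nat), Nat) 2) => vnil (forall (τ : Nat), Nat)
the term's type:
  forall (l : Vec (forall (ψ : Nat), Nat) 2), Vec (forall (τ : Nat), Nat) 0


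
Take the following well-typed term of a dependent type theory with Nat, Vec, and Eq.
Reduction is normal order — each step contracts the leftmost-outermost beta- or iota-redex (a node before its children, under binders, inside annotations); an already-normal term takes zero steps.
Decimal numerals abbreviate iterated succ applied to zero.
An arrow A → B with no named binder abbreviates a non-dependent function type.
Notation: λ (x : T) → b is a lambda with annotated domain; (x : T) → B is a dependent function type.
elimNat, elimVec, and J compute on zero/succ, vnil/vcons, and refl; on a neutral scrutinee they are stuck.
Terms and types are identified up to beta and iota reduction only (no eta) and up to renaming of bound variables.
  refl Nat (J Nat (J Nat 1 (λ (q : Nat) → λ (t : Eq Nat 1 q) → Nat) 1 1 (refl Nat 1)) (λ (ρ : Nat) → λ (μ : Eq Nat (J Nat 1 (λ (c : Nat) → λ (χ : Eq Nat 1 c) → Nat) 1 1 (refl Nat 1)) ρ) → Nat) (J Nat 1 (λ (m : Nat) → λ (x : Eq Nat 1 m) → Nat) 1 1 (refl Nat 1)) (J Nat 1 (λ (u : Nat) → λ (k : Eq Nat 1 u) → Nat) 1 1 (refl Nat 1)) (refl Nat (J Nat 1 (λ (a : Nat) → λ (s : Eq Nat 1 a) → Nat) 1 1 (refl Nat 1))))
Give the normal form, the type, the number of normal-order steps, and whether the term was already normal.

reduced normal form:
  refl Nat 1
inferred type:
  Eq Nat 1 1
reduction steps (normal order): 2
term was already normal: no
first contracted redex: a J iota-redex


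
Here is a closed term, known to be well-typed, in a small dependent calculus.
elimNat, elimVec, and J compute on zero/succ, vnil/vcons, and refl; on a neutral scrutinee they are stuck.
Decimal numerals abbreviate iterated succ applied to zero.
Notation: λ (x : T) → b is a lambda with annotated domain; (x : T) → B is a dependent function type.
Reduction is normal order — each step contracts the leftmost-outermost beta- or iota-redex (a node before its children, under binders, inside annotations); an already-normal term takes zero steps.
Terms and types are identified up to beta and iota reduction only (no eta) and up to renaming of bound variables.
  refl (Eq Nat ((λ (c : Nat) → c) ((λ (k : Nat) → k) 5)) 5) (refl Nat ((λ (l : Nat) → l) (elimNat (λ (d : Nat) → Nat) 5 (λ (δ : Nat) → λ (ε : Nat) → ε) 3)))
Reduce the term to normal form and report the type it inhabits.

resulting normal form:
  refl (Eq Nat 5 5) (refl Nat 5)
type:
  Eq (Eq Nat 5 5) (refl Nat 5) (refl Nat 5)
observation: contracting a beta-redex first, the term normalizes in 13 steps.


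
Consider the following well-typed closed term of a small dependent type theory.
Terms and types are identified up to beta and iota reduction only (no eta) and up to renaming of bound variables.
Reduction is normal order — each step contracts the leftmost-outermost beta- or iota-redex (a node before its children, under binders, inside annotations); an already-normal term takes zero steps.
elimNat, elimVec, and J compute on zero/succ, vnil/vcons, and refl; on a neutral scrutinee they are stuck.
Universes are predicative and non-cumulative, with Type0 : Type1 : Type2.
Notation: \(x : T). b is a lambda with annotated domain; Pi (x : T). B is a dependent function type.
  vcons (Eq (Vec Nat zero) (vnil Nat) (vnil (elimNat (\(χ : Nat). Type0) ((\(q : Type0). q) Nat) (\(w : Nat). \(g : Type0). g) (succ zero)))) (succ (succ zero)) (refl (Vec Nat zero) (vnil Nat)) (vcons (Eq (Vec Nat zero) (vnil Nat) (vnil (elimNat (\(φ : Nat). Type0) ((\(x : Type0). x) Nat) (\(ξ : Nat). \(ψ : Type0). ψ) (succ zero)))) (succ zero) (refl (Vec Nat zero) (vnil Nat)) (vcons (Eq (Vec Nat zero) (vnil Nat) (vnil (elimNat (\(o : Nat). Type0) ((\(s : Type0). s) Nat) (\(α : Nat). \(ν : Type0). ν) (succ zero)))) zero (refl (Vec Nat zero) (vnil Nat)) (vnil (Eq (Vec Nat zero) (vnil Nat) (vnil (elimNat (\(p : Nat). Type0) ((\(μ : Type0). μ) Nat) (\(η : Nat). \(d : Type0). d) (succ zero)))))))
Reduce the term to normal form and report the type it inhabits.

resulting normal form:
  vcons (Eq (Vec Nat zero) (vnil Nat) (vnil Nat)) (succ (succ zero)) (refl (Vec Nat zero) (vnil Nat)) (vcons (Eq (Vec Nat zero) (vnil Nat) (vnil Nat)) (succ zero) (refl (Vec Nat zero) (vnil Nat)) (vcons (Eq (Vec Nat zero) (vnil Nat) (vnil Nat)) zero (refl (Vec Nat zero) (vnil Nat)) (vnil (Eq (Vec Nat zero) (vnil Nat) (vnil Nat)))))
the term's type:
  Vec (Eq (Vec Nat zero) (vnil Nat) (vnil Nat)) (succ (succ (succ zero)))


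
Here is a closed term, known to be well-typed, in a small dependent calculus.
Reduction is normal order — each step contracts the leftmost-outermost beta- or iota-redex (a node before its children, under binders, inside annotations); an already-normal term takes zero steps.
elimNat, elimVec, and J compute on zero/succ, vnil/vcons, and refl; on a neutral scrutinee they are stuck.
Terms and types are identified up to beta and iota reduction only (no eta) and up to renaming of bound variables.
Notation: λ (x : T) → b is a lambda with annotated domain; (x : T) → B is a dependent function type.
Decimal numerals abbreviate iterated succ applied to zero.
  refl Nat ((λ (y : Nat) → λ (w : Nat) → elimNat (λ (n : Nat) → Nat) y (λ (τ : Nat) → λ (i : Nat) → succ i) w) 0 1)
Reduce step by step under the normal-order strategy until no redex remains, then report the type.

normal-order reduction sequence:
  refl Nat ((λ (y : Nat) → λ (w : Nat) → elimNat (λ (n : Nat) → Nat) y (λ (τ : Nat) → λ (i : Nat) → succ i) w) 0 1)
  ~> refl Nat ((λ (y : Nat) → elimNat (λ (w : Nat) → Nat) 0 (λ (n : Nat) → λ (τ : Nat) → succ τ) y) 1)
  ~> refl Nat (elimNat (λ (y : Nat) → Nat) 0 (λ (w : Nat) → λ (n : Nat) → succ n) 1)
  ~> refl Nat ((λ (y : Nat) → λ (w : Nat) → succ w) 0 (elimNat (λ (n : Nat) → Nat) 0 (λ (τ : Nat) → λ (i : Nat) → succ i) 0))
  ~> refl Nat ((λ (y : Nat) → succ y) (elimNat (λ (w : Nat) → Nat) 0 (λ (n : Nat) → λ (τ : Nat) → succ τ) 0))
  ~> refl Nat (succ (elimNat (λ (y : Nat) → Nat) 0 (λ (w : Nat) → λ (n : Nat) → succ n) 0))
  ~> refl Nat 1
the term's type:
  Eq Nat 1 1


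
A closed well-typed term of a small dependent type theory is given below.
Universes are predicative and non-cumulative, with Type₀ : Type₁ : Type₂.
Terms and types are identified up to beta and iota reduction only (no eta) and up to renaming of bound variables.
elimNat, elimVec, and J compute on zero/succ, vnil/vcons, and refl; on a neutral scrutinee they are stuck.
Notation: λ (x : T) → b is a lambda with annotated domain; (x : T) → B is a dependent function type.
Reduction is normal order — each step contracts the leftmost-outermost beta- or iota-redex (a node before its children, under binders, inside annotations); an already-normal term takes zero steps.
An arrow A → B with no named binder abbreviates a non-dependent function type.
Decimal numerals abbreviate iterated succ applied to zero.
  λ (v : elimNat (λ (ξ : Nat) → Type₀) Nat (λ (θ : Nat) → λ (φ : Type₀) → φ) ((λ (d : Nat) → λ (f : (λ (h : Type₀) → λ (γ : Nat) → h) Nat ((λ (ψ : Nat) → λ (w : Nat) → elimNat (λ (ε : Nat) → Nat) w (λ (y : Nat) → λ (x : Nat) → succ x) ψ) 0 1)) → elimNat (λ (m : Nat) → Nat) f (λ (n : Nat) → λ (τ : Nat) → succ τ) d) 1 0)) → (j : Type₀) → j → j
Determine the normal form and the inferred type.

normal form:
  λ (v : Nat) → (ξ : Type₀) → ξ → ξ
inferred type:
  Nat → Type₁
observation: 10 normal-order steps separate the term from its normal form.


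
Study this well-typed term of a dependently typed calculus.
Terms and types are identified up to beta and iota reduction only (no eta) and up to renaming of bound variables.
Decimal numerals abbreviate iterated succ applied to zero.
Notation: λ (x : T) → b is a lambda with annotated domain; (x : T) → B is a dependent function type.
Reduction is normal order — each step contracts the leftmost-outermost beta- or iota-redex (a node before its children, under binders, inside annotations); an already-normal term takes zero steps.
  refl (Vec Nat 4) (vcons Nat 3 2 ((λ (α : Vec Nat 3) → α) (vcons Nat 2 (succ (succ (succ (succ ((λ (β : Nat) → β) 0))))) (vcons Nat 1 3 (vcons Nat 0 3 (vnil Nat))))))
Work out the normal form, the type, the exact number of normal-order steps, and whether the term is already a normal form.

normal form:
  refl (Vec Nat 4) (vcons Nat 3 2 (vcons Nat 2 4 (vcons Nat 1 3 (vcons Nat 0 3 (vnil Nat)))))
the term's type:
  Eq (Vec Nat 4) (vcons Nat 3 2 (vcons Nat 2 4 (vcons Nat 1 3 (vcons Nat 0 3 (vnil Nat))))) (vcons Nat 3 2 (vcons Nat 2 4 (vcons Nat 1 3 (vcons Nat 0 3 (vnil Nat)))))
normal-order step count: 2
already normal: no
first contracted redex: a beta-redex


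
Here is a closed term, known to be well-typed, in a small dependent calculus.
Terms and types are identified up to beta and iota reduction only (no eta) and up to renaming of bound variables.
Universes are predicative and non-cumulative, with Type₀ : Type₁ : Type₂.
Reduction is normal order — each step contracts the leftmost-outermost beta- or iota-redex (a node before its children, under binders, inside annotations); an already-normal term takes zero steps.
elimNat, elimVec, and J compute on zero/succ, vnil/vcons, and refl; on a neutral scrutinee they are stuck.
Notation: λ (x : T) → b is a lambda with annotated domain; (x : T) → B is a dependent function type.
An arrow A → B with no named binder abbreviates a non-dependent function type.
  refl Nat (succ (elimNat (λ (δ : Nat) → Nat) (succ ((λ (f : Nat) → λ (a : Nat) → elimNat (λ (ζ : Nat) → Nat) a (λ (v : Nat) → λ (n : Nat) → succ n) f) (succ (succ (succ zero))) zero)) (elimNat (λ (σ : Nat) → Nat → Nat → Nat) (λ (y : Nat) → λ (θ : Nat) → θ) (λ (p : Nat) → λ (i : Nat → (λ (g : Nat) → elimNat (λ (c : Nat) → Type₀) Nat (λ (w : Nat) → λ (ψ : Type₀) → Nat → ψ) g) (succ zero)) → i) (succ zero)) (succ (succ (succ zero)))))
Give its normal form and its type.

normal form:
  refl Nat (succ (succ (succ (succ (succ zero)))))
type:
  Eq Nat (succ (succ (succ (succ (succ zero))))) (succ (succ (succ (succ (succ zero)))))


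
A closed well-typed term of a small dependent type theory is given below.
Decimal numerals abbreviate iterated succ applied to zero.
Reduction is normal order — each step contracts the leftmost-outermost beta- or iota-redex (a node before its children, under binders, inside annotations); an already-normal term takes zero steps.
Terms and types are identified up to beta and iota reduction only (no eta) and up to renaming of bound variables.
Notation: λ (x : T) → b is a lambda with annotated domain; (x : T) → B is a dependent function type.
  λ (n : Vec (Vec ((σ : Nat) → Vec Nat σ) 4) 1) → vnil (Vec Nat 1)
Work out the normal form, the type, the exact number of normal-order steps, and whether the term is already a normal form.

reduced normal form:
  λ (n : Vec (Vec ((σ : Nat) → Vec Nat σ) 4) 1) → vnil (Vec Nat 1)
type:
  (n : Vec (Vec ((σ : Nat) → Vec Nat σ) 4) 1) → Vec (Vec Nat 1) 0
steps to reach normal form (normal order): 0
term was already normal: yes


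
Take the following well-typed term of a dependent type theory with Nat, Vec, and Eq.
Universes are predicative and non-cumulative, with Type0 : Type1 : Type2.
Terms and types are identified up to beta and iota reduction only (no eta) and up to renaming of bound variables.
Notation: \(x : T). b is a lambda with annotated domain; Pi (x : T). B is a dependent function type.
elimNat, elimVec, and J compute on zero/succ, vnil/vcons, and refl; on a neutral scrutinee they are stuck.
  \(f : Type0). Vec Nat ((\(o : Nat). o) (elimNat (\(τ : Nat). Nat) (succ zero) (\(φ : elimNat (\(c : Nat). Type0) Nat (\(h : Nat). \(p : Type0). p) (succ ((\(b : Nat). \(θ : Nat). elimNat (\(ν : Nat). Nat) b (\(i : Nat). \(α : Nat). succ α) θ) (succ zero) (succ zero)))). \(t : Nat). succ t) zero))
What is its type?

the term's type:
  Pi (f : Type0). Type0


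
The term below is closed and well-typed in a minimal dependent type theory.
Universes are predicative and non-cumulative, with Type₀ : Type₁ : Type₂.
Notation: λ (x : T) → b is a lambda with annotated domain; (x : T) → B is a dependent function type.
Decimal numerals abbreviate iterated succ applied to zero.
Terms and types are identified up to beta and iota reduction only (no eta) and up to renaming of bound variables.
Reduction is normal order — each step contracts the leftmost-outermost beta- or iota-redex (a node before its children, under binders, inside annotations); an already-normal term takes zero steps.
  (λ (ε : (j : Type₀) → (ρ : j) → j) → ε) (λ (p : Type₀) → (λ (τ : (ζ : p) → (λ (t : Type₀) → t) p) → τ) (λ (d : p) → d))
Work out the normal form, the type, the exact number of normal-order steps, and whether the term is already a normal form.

resulting normal form:
  λ (ε : Type₀) → λ (j : ε) → j
the term's type:
  (ε : Type₀) → (j : ε) → ε
reduction steps (normal order): 2
already normal: no
first redex: a beta-redex


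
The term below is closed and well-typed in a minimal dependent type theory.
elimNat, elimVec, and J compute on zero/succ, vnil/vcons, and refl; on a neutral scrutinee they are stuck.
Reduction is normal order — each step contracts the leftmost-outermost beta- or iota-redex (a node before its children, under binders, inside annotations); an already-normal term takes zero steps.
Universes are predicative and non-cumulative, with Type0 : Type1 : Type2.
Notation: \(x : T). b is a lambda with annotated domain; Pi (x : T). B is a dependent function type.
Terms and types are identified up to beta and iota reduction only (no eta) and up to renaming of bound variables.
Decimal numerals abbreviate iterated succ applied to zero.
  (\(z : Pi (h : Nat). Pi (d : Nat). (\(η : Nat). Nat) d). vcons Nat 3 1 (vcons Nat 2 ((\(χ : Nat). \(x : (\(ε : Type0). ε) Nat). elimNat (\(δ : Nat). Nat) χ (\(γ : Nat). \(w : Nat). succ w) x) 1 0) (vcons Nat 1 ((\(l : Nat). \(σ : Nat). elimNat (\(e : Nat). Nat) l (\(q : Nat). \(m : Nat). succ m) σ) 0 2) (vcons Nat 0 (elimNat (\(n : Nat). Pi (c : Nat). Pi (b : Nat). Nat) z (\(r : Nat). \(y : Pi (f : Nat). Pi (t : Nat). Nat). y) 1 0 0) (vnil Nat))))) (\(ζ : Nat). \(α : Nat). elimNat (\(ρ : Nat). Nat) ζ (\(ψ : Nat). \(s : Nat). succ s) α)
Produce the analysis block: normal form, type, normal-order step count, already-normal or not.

reduced normal form:
  vcons Nat 3 1 (vcons Nat 2 1 (vcons Nat 1 2 (vcons Nat 0 0 (vnil Nat))))
type:
  Vec Nat 4
steps to reach normal form (normal order): 20
already normal: no
first redex: a beta-redex


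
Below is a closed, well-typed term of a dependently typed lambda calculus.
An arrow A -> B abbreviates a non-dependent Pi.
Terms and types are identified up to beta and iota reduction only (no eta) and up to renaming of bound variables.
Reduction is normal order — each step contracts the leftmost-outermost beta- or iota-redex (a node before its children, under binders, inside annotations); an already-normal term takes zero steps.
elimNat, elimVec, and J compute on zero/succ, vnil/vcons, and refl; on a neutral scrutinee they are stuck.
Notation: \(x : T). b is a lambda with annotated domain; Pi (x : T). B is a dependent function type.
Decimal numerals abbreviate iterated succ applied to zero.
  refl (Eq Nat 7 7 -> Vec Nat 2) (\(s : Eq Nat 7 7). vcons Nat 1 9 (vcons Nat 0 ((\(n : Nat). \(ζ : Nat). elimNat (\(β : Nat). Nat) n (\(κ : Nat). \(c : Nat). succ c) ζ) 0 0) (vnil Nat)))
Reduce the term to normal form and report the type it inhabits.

normal form:
  refl (Eq Nat 7 7 -> Vec Nat 2) (\(s : Eq Nat 7 7). vcons Nat 1 9 (vcons Nat 0 0 (vnil Nat)))
type:
  Eq (Eq Nat 7 7 -> Vec Nat 2) (\(s : Eq Nat 7 7). vcons Nat 1 9 (vcons Nat 0 0 (vnil Nat))) (\(n : Eq Nat 7 7). vcons Nat 1 9 (vcons Nat 0 0 (vnil Nat)))


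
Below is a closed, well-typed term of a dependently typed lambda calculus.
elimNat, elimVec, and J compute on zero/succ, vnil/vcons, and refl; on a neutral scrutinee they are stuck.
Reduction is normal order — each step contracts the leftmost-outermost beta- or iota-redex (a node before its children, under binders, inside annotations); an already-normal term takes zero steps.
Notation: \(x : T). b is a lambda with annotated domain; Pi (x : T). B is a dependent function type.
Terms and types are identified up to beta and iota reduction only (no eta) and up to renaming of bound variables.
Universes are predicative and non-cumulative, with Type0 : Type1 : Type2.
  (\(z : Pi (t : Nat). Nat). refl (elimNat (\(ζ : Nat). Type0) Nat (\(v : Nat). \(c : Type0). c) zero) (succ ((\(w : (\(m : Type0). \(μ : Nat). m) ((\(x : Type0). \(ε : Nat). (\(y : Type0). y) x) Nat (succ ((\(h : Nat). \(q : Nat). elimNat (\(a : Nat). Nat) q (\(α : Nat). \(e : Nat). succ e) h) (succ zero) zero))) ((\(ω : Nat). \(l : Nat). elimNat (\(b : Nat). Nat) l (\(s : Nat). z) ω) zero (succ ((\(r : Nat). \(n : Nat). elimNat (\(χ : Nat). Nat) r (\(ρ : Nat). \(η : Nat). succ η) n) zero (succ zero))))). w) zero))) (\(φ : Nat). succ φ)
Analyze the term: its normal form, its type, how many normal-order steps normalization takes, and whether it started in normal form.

resulting normal form:
  refl Nat (succ zero)
inferred type:
  Eq Nat (succ zero) (succ zero)
normal-order step count: 3
already normal: no
first contracted redex: a beta-redex


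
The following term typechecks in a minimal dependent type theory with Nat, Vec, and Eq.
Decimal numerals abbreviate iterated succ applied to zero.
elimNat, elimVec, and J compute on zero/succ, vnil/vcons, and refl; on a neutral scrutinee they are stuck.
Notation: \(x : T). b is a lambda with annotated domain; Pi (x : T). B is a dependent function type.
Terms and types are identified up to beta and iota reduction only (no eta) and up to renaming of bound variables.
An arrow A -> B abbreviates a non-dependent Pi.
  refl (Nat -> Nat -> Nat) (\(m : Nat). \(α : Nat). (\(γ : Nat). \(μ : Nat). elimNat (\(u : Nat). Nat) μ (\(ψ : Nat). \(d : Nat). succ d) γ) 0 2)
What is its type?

type:
  Eq (Nat -> Nat -> Nat) (\(m : Nat). \(α : Nat). 2) (\(γ : Nat). \(μ : Nat). 2)
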